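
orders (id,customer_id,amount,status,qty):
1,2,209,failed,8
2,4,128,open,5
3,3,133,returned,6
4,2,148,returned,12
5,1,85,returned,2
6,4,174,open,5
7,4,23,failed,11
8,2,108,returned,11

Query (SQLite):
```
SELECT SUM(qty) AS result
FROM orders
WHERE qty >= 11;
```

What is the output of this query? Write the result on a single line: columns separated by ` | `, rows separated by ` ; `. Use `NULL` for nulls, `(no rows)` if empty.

34

Rows where qty >= 11 → qty values: [12, 11, 11].
SUM of non-NULL values = 34.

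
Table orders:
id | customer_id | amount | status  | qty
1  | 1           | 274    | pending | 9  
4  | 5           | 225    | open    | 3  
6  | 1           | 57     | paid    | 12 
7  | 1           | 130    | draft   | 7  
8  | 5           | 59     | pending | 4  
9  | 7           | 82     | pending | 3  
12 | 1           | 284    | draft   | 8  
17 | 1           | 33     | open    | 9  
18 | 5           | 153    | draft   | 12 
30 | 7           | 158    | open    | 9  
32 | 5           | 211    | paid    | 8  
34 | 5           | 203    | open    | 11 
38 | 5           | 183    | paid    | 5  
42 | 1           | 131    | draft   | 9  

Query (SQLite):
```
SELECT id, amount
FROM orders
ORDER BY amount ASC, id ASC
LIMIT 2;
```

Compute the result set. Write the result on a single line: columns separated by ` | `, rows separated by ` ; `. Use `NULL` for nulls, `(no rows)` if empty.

Sort by amount asc, tiebreak id asc: (33, id=17), (57, id=6), (59, id=8), (82, id=9), (130, id=7) …. Take first 2.

17 | 33 ; 6 | 57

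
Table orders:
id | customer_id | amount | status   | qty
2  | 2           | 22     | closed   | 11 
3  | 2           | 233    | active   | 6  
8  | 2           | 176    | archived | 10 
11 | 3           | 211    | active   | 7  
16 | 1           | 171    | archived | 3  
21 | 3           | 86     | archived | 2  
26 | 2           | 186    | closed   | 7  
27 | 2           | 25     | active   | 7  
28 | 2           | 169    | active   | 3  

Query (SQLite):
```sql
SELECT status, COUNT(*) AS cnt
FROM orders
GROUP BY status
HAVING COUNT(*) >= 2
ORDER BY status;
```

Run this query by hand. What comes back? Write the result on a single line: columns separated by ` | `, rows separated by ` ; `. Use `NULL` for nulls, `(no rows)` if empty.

Partition orders by status; compute COUNT(*) within each group.
HAVING: keep groups with count ≥ 2.
  active: ids {3, 11, 27, 28} → COUNT(*)=4
  archived: ids {8, 16, 21} → COUNT(*)=3
  closed: ids {2, 26} → COUNT(*)=2

active | 4 ; archived | 3 ; closed | 2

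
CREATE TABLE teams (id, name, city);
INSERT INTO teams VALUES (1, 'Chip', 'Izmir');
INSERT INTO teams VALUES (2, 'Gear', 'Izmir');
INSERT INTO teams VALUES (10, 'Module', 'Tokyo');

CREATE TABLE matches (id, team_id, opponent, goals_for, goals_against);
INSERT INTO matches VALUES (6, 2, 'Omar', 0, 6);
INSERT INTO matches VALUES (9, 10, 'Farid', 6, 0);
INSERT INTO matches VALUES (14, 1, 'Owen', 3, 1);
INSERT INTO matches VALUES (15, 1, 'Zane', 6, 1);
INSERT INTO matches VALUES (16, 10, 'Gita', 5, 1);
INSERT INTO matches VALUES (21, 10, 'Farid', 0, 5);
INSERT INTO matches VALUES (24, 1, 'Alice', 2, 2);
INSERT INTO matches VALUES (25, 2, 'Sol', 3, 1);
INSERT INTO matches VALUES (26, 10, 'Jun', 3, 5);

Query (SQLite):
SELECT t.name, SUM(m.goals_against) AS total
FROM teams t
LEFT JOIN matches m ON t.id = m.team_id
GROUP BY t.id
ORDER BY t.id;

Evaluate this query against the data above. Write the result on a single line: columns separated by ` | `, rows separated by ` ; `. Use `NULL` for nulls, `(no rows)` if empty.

LEFT JOIN keeps every teams row; unmatched ones get NULL for matches columns.
Group by teams.id and compute SUM(m.goals_against). SUM over an all-NULL group is NULL.
  1: ids {14, 15, 24} → SUM(m.goals_against)=4
  2: ids {6, 25} → SUM(m.goals_against)=7
  10: ids {9, 16, 21, 26} → SUM(m.goals_against)=11

Chip | 4 ; Gear | 7 ; Module | 11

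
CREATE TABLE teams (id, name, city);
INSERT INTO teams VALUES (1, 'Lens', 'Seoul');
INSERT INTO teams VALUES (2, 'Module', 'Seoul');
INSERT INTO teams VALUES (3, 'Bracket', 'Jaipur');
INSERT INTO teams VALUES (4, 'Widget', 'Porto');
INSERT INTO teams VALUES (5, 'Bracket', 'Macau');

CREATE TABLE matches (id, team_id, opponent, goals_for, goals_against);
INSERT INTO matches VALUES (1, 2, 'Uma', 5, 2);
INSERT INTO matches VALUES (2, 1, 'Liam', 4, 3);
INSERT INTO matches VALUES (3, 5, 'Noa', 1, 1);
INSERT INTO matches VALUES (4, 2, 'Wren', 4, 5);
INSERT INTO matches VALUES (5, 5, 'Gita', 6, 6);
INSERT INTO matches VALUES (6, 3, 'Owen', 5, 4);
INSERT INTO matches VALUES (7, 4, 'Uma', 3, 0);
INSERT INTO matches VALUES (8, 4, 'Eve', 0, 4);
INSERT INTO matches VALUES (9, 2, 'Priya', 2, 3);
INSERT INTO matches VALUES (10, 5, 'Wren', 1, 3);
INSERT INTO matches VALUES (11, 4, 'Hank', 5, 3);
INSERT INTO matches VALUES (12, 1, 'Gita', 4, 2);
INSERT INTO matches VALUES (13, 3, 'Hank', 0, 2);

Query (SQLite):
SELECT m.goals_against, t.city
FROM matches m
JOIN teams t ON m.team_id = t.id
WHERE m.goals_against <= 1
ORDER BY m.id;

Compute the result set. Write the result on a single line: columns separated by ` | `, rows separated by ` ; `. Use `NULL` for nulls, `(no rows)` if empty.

1 | Macau ; 0 | Porto

Each matches row matches the teams row where team_id = teams.id.
Then keep rows with m.goals_against <= 1.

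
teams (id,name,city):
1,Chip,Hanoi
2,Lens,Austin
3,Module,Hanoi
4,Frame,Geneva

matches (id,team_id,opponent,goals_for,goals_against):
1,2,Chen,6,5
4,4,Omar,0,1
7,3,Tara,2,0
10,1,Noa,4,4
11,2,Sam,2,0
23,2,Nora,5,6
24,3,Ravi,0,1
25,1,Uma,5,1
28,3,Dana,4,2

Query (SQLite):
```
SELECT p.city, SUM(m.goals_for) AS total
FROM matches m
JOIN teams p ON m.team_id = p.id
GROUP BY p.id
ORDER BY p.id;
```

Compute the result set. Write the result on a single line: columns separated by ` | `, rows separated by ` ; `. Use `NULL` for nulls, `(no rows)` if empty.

Hanoi | 9 ; Austin | 13 ; Hanoi | 6 ; Geneva | 0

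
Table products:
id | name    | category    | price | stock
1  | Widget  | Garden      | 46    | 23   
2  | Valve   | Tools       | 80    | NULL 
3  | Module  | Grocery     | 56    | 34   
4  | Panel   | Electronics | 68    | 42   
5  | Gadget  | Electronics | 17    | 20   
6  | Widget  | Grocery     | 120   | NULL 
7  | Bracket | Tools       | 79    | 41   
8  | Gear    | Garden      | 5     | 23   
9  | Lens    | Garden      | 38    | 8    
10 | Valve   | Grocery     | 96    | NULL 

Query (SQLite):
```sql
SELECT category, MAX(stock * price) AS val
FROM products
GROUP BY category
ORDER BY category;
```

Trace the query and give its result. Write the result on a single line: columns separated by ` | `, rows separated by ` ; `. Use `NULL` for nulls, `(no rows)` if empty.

Electronics | 2856 ; Garden | 1058 ; Grocery | 1904 ; Tools | 3239

For each row compute stock * price.
Group by category; take MAX of the expression per group.
  Electronics: ids {4, 5} → MAX(stock * price)=2856
  Garden: ids {1, 8, 9} → MAX(stock * price)=1058
  Grocery: ids {3, 6, 10} → MAX(stock * price)=1904
  Tools: ids {2, 7} → MAX(stock * price)=3239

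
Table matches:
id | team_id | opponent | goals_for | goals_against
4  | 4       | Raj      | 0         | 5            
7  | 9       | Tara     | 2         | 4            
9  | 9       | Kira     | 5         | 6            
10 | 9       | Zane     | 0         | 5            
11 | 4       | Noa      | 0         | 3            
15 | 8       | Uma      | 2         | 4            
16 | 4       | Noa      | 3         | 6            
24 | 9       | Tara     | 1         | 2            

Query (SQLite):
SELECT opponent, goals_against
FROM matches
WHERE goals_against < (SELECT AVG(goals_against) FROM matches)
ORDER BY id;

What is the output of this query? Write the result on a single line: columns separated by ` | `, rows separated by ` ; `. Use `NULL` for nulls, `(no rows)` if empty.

Tara | 4 ; Noa | 3 ; Uma | 4 ; Tara | 2

Scalar subquery: AVG(goals_against) over all matches rows = 4.375.
Keep rows where goals_against < that value.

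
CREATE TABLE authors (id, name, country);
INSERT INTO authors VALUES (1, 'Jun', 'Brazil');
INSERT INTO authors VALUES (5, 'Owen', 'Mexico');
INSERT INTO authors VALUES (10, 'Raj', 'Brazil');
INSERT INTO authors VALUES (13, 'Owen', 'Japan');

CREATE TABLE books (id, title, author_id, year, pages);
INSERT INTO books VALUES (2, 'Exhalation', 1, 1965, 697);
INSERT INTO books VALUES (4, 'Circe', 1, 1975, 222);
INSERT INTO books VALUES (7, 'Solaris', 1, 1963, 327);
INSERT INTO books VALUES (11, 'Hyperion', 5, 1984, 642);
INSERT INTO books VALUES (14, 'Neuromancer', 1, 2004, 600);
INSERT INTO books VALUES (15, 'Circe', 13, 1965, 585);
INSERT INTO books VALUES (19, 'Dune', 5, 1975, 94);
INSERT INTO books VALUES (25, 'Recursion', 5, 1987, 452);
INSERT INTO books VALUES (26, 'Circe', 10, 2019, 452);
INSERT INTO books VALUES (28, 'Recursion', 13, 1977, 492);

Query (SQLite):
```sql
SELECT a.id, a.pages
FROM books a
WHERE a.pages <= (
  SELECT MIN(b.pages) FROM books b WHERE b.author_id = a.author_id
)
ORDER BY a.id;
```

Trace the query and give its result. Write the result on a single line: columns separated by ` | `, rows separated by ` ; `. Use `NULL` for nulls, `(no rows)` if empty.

4 | 222 ; 19 | 94 ; 26 | 452 ; 28 | 492

For each books row a, compute MIN(pages) over rows sharing a.author_id.
Keep row a if a.pages <= that per-group MIN.
  author_id=1: MIN(pages) = 222
  author_id=5: MIN(pages) = 94
  author_id=10: MIN(pages) = 452
  author_id=13: MIN(pages) = 492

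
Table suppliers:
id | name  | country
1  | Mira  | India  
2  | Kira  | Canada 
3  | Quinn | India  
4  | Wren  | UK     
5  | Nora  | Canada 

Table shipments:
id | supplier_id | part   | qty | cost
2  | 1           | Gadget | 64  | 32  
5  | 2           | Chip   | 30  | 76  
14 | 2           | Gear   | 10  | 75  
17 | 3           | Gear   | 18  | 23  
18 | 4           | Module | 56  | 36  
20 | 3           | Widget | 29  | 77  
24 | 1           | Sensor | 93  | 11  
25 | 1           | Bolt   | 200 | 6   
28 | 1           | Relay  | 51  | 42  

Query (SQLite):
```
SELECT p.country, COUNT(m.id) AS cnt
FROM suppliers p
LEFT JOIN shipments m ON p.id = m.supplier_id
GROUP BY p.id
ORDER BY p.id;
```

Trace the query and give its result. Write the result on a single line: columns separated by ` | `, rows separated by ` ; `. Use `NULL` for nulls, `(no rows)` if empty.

India | 4 ; Canada | 2 ; India | 2 ; UK | 1 ; Canada | 0

LEFT JOIN keeps every suppliers row; unmatched ones get NULL for shipments columns.
Group by suppliers.id and compute COUNT(m.id). COUNT(col) of an all-NULL group is 0.
  1: ids {2, 24, 25, 28} → COUNT(m.id)=4
  2: ids {5, 14} → COUNT(m.id)=2
  3: ids {17, 20} → COUNT(m.id)=2
  4: ids {18} → COUNT(m.id)=1
  5: ids {—} → COUNT(m.id)=0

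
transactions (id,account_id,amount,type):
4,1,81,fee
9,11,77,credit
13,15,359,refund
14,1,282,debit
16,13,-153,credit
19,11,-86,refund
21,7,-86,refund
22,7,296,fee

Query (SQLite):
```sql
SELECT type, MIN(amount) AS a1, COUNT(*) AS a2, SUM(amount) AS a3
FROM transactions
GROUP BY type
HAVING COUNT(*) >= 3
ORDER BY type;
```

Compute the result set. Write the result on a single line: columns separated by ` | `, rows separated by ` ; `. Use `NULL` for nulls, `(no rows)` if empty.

Group transactions by type.
Per group compute: MIN(amount), COUNT(*), SUM(amount).
HAVING: drop groups with fewer than 3 rows.
  credit: ids {9, 16} → MIN(amount)=-153, COUNT(*)=2, SUM(amount)=-76
  debit: ids {14} → MIN(amount)=282, COUNT(*)=1, SUM(amount)=282
  fee: ids {4, 22} → MIN(amount)=81, COUNT(*)=2, SUM(amount)=377
  refund: ids {13, 19, 21} → MIN(amount)=-86, COUNT(*)=3, SUM(amount)=187

refund | -86 | 3 | 187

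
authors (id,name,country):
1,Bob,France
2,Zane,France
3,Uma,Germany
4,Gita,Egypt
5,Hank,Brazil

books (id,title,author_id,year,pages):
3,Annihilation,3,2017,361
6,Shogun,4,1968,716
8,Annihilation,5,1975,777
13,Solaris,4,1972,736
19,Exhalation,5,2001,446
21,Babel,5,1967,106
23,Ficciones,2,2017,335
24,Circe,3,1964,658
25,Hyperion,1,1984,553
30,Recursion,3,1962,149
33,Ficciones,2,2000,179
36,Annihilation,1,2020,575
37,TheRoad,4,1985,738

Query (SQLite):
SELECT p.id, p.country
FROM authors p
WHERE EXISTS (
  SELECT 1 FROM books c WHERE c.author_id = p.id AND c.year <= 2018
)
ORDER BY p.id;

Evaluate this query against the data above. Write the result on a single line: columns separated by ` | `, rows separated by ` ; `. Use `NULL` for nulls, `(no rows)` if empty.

1 | France ; 2 | France ; 3 | Germany ; 4 | Egypt ; 5 | Brazil

For each authors row, check whether any books with matching author_id has year <= 2018.
Keep rows where that is true.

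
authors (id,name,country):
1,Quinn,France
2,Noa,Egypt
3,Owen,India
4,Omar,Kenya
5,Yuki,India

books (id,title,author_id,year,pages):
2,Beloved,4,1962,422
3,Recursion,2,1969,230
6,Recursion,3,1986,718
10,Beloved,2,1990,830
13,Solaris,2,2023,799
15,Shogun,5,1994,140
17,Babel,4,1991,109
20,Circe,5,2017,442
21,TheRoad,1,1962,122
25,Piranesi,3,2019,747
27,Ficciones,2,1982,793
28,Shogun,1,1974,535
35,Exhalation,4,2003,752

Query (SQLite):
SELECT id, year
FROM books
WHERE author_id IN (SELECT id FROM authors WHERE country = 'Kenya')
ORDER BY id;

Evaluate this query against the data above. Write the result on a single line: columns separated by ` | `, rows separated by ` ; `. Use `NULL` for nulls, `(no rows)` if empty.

2 | 1962 ; 17 | 1991 ; 35 | 2003

Inner query: authors.id where country = 'Kenya'.
Outer: keep books rows whose author_id is in that set.
Inner query → {4}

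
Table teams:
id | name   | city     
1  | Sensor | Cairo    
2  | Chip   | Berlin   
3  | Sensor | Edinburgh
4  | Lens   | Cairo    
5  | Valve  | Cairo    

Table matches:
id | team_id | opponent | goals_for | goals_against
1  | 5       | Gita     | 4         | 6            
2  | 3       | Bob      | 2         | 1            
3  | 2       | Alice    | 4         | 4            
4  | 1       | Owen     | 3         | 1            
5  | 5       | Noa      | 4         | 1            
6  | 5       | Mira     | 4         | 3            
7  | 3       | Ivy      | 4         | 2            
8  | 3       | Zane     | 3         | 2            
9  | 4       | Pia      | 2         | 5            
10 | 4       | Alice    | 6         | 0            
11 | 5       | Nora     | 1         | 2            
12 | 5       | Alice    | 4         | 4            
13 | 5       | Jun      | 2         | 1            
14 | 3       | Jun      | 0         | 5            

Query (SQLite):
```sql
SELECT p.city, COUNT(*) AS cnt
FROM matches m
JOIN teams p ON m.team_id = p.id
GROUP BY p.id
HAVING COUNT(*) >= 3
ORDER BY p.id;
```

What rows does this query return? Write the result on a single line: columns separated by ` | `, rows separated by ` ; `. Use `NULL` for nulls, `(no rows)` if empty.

Join each matches row to its teams via team_id.
Group joined rows by teams.id; compute COUNT(*) per group.
HAVING: keep groups with count ≥ 3.
  1: ids {4} → COUNT(*)=1
  2: ids {3} → COUNT(*)=1
  3: ids {2, 7, 8, 14} → COUNT(*)=4
  4: ids {9, 10} → COUNT(*)=2
  5: ids {1, 5, 6, 11, 12, 13} → COUNT(*)=6

Edinburgh | 4 ; Cairo | 6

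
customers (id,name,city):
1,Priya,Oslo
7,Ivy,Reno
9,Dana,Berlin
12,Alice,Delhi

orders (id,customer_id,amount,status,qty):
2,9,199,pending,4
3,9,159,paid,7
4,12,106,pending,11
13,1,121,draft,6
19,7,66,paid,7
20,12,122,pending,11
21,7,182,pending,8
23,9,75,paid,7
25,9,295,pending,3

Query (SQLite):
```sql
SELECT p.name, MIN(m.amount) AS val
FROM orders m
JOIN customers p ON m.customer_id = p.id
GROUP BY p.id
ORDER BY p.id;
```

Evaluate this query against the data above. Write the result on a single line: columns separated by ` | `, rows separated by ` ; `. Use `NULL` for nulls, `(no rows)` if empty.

Priya | 121 ; Ivy | 66 ; Dana | 75 ; Alice | 106

Join each orders row to its customers via customer_id.
Group joined rows by customers.id; compute MIN(m.amount) per group.
  1: ids {13} → MIN(m.amount)=121
  7: ids {19, 21} → MIN(m.amount)=66
  9: ids {2, 3, 23, 25} → MIN(m.amount)=75
  12: ids {4, 20} → MIN(m.amount)=106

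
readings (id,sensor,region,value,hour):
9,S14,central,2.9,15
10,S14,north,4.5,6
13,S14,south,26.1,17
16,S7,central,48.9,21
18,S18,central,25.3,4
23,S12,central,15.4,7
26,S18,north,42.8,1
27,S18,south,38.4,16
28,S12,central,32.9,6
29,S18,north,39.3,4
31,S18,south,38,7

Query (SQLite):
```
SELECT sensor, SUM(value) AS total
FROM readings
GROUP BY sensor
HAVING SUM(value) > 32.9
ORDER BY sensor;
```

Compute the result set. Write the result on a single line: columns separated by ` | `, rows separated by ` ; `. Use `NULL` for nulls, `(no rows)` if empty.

S12 | 48.3 ; S14 | 33.5 ; S18 | 183.8 ; S7 | 48.9

Partition readings by sensor; compute SUM(value) within each group.
HAVING: keep groups where SUM(value) > 32.9.
  S12: ids {23, 28} → SUM(value)=48.3
  S14: ids {9, 10, 13} → SUM(value)=33.5
  S18: ids {18, 26, 27, 29, 31} → SUM(value)=183.8
  S7: ids {16} → SUM(value)=48.9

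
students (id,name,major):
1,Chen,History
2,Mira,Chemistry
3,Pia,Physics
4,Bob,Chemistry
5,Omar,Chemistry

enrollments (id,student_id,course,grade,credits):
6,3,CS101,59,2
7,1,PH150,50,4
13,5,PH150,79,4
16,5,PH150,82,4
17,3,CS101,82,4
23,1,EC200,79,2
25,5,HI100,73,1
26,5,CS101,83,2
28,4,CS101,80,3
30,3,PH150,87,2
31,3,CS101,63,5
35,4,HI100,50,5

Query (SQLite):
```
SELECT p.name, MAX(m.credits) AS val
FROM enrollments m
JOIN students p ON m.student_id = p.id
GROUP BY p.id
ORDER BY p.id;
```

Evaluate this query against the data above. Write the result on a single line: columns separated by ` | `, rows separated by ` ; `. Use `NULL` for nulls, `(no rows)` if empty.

Join each enrollments row to its students via student_id.
Group joined rows by students.id; compute MAX(m.credits) per group.
  1: ids {7, 23} → MAX(m.credits)=4
  3: ids {6, 17, 30, 31} → MAX(m.credits)=5
  4: ids {28, 35} → MAX(m.credits)=5
  5: ids {13, 16, 25, 26} → MAX(m.credits)=4

Chen | 4 ; Pia | 5 ; Bob | 5 ; Omar | 4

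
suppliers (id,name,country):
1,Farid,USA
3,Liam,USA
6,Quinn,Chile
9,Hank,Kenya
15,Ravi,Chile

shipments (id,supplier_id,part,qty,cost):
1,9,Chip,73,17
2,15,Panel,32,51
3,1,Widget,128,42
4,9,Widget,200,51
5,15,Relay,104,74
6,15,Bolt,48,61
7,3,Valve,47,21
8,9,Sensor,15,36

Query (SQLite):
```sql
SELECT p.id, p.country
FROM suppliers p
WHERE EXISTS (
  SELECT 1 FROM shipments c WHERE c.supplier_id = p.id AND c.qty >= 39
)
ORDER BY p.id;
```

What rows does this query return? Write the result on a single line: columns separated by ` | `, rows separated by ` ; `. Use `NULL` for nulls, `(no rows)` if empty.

1 | USA ; 3 | USA ; 9 | Kenya ; 15 | Chile

For each suppliers row, check whether any shipments with matching supplier_id has qty >= 39.
Keep rows where that is true.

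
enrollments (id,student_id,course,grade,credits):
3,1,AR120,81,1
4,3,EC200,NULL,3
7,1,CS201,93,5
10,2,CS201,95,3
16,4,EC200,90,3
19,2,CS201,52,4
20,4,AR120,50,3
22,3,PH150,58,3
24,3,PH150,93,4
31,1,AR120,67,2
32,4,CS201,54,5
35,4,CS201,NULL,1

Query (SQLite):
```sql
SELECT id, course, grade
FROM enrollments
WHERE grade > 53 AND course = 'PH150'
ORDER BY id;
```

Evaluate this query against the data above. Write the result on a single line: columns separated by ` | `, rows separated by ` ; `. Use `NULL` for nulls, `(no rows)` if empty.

grade > 53: ids {3, 7, 10, 16, 22, 24, 31, 32}
course = 'PH150': ids {22, 24}
Combine with AND.

22 | PH150 | 58 ; 24 | PH150 | 93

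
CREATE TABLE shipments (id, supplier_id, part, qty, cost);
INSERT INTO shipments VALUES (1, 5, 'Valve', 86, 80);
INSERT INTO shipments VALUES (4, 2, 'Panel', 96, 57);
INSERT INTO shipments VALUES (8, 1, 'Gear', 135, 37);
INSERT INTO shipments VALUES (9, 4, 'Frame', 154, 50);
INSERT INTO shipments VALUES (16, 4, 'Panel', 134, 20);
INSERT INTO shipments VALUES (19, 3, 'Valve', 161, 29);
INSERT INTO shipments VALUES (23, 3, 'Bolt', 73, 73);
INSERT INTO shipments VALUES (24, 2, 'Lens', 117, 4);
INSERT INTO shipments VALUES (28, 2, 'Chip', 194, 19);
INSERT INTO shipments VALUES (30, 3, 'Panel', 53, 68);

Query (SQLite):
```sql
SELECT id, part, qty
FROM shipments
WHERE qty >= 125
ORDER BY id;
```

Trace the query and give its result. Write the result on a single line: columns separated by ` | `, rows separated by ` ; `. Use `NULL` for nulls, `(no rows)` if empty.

8 | Gear | 135 ; 9 | Frame | 154 ; 16 | Panel | 134 ; 19 | Valve | 161 ; 28 | Chip | 194

qty >= 125: ids {8, 9, 16, 19, 28}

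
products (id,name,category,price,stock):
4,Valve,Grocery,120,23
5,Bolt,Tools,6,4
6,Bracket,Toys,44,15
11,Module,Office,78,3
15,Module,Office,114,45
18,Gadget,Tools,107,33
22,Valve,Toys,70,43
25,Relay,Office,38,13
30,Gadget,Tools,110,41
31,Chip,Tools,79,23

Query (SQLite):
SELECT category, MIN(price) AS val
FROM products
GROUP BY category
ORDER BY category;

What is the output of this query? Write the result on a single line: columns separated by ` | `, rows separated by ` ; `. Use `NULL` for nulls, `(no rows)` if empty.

Grocery | 120 ; Office | 38 ; Tools | 6 ; Toys | 44

Partition products by category; compute MIN(price) within each group.
  Grocery: ids {4} → MIN(price)=120
  Office: ids {11, 15, 25} → MIN(price)=38
  Tools: ids {5, 18, 30, 31} → MIN(price)=6
  Toys: ids {6, 22} → MIN(price)=44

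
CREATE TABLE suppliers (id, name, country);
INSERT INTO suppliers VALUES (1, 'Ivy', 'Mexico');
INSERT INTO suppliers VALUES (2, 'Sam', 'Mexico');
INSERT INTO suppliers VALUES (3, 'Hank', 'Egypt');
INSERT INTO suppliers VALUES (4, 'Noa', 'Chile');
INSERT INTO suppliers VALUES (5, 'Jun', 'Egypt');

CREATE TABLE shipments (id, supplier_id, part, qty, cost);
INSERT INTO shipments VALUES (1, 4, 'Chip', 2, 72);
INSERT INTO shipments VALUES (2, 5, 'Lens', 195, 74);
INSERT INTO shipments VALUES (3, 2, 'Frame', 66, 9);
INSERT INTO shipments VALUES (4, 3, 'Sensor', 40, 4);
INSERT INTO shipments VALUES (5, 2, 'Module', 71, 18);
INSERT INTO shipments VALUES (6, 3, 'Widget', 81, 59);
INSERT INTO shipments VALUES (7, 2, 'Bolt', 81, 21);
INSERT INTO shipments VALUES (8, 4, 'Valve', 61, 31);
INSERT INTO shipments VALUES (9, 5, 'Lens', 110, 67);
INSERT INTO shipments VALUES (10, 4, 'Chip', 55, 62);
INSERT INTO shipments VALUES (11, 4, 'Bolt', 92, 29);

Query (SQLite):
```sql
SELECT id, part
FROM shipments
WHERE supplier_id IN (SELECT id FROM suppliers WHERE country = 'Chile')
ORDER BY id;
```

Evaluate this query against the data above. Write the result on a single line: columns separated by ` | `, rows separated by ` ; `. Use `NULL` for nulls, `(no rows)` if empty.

Inner query: suppliers.id where country = 'Chile'.
Outer: keep shipments rows whose supplier_id is in that set.
Inner query → {4}

1 | Chip ; 8 | Valve ; 10 | Chip ; 11 | Bolt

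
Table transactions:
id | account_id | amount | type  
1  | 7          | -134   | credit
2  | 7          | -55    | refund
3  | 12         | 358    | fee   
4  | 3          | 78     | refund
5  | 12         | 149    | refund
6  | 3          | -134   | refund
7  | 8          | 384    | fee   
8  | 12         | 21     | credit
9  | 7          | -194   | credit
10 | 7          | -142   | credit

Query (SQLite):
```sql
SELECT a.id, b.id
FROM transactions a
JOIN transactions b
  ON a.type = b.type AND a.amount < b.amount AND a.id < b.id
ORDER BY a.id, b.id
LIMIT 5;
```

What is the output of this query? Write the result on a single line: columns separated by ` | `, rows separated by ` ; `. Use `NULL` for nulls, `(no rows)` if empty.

Pairs (a,b) with same type, a.amount < b.amount, a.id < b.id.
type groups: credit:{1,8,9,10} fee:{3,7} refund:{2,4,5,6}
Ordered by (a.id, b.id); first 5.

1 | 8 ; 2 | 4 ; 2 | 5 ; 3 | 7 ; 4 | 5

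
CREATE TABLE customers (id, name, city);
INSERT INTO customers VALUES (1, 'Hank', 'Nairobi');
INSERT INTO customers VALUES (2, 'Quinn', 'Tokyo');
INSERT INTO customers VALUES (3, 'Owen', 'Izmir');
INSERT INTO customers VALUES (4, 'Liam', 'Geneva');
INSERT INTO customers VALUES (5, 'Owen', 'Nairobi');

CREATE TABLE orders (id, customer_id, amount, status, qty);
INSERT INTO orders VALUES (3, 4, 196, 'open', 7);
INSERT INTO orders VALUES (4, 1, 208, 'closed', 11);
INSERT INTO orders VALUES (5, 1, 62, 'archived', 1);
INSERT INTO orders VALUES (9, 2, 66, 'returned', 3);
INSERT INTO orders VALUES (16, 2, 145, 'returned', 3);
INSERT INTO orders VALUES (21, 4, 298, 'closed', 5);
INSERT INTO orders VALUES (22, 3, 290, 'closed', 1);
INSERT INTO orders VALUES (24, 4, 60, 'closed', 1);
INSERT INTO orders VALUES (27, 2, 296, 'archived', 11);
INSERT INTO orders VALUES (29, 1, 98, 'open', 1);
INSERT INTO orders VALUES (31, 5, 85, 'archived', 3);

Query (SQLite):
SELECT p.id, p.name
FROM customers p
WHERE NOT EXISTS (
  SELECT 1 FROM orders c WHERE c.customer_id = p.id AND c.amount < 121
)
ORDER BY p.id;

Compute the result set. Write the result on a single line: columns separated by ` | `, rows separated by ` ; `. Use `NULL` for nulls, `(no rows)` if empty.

For each customers row, check whether any orders with matching customer_id has amount < 121.
Keep rows where that is false.

3 | Owen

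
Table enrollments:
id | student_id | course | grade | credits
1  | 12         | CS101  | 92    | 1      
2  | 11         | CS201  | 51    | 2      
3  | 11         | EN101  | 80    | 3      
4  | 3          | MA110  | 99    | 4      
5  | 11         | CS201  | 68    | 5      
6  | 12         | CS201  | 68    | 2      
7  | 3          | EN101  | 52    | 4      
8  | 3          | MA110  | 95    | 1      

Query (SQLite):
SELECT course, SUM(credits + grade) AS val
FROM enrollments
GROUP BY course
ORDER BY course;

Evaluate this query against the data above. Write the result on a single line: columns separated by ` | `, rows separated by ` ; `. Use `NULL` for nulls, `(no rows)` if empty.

For each row compute credits + grade.
Group by course; take SUM of the expression per group.
  CS101: ids {1} → SUM(credits + grade)=93
  CS201: ids {2, 5, 6} → SUM(credits + grade)=196
  EN101: ids {3, 7} → SUM(credits + grade)=139
  MA110: ids {4, 8} → SUM(credits + grade)=199

CS101 | 93 ; CS201 | 196 ; EN101 | 139 ; MA110 | 199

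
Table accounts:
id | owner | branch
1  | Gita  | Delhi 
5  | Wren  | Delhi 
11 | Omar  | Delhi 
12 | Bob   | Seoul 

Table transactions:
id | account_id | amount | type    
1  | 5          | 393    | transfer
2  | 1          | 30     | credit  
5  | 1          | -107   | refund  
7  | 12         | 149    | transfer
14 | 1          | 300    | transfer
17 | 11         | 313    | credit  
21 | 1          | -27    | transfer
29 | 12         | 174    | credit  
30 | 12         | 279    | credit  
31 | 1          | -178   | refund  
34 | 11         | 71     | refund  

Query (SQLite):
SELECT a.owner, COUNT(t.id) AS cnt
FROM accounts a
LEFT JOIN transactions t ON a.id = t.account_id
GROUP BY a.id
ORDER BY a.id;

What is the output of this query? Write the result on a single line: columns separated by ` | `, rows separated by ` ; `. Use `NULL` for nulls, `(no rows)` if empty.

Gita | 5 ; Wren | 1 ; Omar | 2 ; Bob | 3

LEFT JOIN keeps every accounts row; unmatched ones get NULL for transactions columns.
Group by accounts.id and compute COUNT(t.id). COUNT(col) of an all-NULL group is 0.
  1: ids {2, 5, 14, 21, 31} → COUNT(t.id)=5
  5: ids {1} → COUNT(t.id)=1
  11: ids {17, 34} → COUNT(t.id)=2
  12: ids {7, 29, 30} → COUNT(t.id)=3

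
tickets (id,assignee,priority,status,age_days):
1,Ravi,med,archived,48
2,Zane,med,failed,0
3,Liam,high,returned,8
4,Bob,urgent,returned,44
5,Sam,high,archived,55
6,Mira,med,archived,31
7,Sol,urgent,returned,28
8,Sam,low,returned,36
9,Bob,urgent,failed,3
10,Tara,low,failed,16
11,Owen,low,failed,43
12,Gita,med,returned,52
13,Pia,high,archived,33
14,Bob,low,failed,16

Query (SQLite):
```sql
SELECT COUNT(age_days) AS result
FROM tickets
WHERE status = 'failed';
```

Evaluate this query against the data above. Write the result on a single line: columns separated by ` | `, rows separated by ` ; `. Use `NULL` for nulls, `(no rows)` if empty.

5

Rows where status='failed' → age_days values: [0, 3, 16, 43, 16].
COUNT(age_days) counts non-NULL values → 5.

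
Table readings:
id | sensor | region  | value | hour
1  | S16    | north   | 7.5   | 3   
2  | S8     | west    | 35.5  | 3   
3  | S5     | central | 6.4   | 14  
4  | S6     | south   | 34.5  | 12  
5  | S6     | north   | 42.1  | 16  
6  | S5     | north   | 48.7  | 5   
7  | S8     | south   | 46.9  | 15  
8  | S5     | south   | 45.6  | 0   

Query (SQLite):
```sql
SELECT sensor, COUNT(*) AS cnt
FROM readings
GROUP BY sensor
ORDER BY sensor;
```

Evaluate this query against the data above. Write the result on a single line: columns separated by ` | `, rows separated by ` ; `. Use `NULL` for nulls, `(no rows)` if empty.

S16 | 1 ; S5 | 3 ; S6 | 2 ; S8 | 2

Partition readings by sensor; compute COUNT(*) within each group.
  S16: ids {1} → COUNT(*)=1
  S5: ids {3, 6, 8} → COUNT(*)=3
  S6: ids {4, 5} → COUNT(*)=2
  S8: ids {2, 7} → COUNT(*)=2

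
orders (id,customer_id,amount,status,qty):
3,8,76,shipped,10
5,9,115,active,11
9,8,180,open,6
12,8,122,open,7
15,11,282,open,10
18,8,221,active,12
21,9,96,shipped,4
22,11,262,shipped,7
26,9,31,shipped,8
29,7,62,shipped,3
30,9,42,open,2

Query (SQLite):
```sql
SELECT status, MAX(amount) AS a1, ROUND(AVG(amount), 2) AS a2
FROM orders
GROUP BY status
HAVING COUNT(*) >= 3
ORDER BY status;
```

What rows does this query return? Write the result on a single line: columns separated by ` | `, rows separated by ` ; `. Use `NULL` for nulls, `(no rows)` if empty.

Group orders by status.
Per group compute: MAX(amount), ROUND(AVG(amount), 2).
HAVING: drop groups with fewer than 3 rows.
  active: ids {5, 18} → MAX(amount)=221, ROUND(AVG(amount), 2)=168
  open: ids {9, 12, 15, 30} → MAX(amount)=282, ROUND(AVG(amount), 2)=156.5
  shipped: ids {3, 21, 22, 26, 29} → MAX(amount)=262, ROUND(AVG(amount), 2)=105.4

open | 282 | 156.5 ; shipped | 262 | 105.4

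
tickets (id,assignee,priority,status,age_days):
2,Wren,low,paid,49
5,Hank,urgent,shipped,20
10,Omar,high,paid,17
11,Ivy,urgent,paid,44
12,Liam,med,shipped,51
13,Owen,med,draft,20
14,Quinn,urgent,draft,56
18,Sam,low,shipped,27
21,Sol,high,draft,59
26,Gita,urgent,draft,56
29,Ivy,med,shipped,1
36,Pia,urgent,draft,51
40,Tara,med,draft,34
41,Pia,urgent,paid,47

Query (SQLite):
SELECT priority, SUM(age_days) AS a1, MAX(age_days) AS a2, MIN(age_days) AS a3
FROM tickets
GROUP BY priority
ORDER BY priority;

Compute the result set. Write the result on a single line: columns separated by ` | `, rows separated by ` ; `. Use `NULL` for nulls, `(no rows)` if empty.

Group tickets by priority.
Per group compute: SUM(age_days), MAX(age_days), MIN(age_days).
  high: ids {10, 21} → SUM(age_days)=76, MAX(age_days)=59, MIN(age_days)=17
  low: ids {2, 18} → SUM(age_days)=76, MAX(age_days)=49, MIN(age_days)=27
  med: ids {12, 13, 29, 40} → SUM(age_days)=106, MAX(age_days)=51, MIN(age_days)=1
  urgent: ids {5, 11, 14, 26, 36, 41} → SUM(age_days)=274, MAX(age_days)=56, MIN(age_days)=20

high | 76 | 59 | 17 ; low | 76 | 49 | 27 ; med | 106 | 51 | 1 ; urgent | 274 | 56 | 20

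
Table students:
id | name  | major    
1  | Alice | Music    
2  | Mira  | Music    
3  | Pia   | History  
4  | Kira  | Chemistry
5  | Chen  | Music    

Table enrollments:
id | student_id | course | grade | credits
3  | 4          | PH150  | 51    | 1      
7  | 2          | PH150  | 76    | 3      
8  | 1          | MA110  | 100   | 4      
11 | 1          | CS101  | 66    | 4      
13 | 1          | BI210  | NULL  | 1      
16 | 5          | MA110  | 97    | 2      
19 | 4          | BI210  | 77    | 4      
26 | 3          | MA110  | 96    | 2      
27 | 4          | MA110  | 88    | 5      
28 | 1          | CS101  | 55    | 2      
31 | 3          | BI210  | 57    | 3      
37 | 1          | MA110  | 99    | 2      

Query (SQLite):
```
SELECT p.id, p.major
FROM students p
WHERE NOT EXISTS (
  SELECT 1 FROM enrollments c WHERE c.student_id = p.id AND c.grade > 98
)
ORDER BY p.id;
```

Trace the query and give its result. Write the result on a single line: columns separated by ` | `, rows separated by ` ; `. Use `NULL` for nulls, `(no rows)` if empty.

For each students row, check whether any enrollments with matching student_id has grade > 98.
Keep rows where that is false.

2 | Music ; 3 | History ; 4 | Chemistry ; 5 | Music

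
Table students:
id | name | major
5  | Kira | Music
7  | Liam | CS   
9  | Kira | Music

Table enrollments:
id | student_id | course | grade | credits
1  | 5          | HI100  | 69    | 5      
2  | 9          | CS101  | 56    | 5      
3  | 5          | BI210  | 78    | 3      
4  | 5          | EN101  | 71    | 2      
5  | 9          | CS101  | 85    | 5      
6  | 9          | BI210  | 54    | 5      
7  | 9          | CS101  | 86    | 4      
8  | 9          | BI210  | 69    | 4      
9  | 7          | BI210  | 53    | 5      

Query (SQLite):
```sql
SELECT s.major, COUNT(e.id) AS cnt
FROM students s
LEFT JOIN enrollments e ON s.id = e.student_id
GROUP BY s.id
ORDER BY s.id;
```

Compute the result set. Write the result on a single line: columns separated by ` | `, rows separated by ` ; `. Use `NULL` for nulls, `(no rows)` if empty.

LEFT JOIN keeps every students row; unmatched ones get NULL for enrollments columns.
Group by students.id and compute COUNT(e.id). COUNT(col) of an all-NULL group is 0.
  5: ids {1, 3, 4} → COUNT(e.id)=3
  7: ids {9} → COUNT(e.id)=1
  9: ids {2, 5, 6, 7, 8} → COUNT(e.id)=5

Music | 3 ; CS | 1 ; Music | 5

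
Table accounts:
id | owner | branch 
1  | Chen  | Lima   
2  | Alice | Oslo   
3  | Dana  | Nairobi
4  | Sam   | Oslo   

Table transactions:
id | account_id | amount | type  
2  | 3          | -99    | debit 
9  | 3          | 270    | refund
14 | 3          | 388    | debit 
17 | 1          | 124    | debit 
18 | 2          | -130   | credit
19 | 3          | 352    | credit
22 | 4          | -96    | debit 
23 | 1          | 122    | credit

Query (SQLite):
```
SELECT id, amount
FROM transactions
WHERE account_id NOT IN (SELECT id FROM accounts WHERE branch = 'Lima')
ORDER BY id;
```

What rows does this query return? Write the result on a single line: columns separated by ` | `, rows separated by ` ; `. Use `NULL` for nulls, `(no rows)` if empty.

2 | -99 ; 9 | 270 ; 14 | 388 ; 18 | -130 ; 19 | 352 ; 22 | -96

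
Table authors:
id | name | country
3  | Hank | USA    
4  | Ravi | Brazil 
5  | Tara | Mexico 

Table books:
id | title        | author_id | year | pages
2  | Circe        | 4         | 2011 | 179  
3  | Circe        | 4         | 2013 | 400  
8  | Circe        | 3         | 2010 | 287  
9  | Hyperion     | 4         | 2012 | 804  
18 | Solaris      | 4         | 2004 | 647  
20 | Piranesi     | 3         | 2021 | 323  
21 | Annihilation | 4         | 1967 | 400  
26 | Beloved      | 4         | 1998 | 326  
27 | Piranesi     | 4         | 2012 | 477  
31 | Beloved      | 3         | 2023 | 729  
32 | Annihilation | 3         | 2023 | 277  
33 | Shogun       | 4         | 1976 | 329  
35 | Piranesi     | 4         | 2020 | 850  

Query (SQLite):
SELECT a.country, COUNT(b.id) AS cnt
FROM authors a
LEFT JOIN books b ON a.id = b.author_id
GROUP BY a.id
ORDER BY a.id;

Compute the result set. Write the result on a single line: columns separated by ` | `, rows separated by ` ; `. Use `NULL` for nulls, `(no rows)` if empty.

USA | 4 ; Brazil | 9 ; Mexico | 0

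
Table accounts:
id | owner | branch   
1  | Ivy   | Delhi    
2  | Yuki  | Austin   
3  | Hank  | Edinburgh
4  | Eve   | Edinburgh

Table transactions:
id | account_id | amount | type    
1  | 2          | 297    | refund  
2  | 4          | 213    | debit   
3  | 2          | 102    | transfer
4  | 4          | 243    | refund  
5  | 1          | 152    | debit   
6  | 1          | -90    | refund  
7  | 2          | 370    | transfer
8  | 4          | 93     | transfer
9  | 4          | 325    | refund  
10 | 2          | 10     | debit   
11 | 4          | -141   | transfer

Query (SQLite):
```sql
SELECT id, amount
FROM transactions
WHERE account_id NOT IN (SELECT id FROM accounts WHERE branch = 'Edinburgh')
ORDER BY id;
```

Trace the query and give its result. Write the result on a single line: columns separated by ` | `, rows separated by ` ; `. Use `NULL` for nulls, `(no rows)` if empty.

Inner query: accounts.id where branch = 'Edinburgh'.
Outer: keep transactions rows whose account_id is not in that set.
Inner query → {3, 4}

1 | 297 ; 3 | 102 ; 5 | 152 ; 6 | -90 ; 7 | 370 ; 10 | 10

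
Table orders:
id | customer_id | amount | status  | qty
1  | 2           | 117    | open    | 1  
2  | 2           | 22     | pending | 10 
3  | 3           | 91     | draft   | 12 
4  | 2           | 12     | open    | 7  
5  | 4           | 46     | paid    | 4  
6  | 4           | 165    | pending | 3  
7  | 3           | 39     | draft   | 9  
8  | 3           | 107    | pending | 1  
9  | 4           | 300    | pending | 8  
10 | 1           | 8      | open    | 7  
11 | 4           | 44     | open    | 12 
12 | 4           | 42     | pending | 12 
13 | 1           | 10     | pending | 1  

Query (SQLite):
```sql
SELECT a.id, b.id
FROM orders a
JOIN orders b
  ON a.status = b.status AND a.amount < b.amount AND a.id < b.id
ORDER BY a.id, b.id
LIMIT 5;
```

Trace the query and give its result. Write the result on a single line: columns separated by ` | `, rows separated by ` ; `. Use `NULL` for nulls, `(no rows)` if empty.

2 | 6 ; 2 | 8 ; 2 | 9 ; 2 | 12 ; 4 | 11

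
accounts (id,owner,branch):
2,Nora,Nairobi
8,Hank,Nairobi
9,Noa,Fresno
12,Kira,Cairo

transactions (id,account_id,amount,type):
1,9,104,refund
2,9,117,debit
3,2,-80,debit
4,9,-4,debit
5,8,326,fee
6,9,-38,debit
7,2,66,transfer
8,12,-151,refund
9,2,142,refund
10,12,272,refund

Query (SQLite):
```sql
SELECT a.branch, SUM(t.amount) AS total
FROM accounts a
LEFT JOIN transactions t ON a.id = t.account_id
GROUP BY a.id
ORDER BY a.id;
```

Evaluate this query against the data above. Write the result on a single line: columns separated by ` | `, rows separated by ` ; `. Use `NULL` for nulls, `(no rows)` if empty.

Nairobi | 128 ; Nairobi | 326 ; Fresno | 179 ; Cairo | 121

LEFT JOIN keeps every accounts row; unmatched ones get NULL for transactions columns.
Group by accounts.id and compute SUM(t.amount). SUM over an all-NULL group is NULL.
  2: ids {3, 7, 9} → SUM(t.amount)=128
  8: ids {5} → SUM(t.amount)=326
  9: ids {1, 2, 4, 6} → SUM(t.amount)=179
  12: ids {8, 10} → SUM(t.amount)=121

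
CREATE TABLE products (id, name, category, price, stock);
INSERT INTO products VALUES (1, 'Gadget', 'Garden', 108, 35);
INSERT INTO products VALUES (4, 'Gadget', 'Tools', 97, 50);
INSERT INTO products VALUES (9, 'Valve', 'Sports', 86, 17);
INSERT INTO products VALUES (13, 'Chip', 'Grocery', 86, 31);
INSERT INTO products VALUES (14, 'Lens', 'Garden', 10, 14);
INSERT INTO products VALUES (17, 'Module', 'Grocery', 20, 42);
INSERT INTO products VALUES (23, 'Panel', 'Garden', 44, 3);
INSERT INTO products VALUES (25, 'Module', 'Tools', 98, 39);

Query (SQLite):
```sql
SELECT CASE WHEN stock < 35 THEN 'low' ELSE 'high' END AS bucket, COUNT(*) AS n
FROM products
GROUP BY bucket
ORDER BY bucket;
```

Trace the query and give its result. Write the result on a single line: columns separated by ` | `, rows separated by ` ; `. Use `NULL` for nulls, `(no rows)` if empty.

Bucket rows by stock < 35 → 'low' else 'high'; count each bucket.

high | 4 ; low | 4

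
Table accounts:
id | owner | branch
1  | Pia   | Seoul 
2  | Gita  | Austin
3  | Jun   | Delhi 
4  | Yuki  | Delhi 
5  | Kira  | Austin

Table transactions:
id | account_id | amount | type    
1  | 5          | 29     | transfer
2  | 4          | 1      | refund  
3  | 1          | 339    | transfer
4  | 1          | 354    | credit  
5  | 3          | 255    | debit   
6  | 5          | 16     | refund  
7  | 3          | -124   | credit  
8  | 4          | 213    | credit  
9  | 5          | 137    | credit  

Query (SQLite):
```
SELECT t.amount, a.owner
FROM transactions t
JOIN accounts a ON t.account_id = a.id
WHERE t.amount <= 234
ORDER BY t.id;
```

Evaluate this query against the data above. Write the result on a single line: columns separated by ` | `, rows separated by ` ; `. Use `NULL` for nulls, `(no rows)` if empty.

29 | Kira ; 1 | Yuki ; 16 | Kira ; -124 | Jun ; 213 | Yuki ; 137 | Kira

Each transactions row matches the accounts row where account_id = accounts.id.
Then keep rows with t.amount <= 234.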